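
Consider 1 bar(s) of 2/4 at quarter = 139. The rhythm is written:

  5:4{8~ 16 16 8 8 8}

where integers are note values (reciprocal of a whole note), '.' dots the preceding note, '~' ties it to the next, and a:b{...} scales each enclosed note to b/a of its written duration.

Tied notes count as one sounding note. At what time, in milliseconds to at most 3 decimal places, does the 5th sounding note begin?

note 5 onset = 8/5b = 690.647ms

1. 0.0ms @ 0 + 258.993ms (3/5)
2. 258.993ms @ 3/5 + 86.331ms (1/5)
3. 345.324ms @ 4/5 + 172.662ms (2/5)
4. 517.986ms @ 6/5 + 172.662ms (2/5)
5. 690.647ms @ 8/5 + 172.662ms (2/5)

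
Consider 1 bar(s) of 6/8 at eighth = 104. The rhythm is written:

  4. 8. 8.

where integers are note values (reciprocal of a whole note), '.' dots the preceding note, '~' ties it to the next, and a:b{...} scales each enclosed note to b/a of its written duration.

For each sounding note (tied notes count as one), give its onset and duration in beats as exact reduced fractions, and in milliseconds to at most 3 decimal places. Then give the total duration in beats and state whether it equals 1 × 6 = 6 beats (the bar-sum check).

1) 0.0ms=0b +1730.769ms=3b
2) 1730.769ms=3b +865.385ms=3/2b
3) 2596.154ms=9/2b +865.385ms=3/2b
Σ=6b of 6 (104bpm 6/8) — PASS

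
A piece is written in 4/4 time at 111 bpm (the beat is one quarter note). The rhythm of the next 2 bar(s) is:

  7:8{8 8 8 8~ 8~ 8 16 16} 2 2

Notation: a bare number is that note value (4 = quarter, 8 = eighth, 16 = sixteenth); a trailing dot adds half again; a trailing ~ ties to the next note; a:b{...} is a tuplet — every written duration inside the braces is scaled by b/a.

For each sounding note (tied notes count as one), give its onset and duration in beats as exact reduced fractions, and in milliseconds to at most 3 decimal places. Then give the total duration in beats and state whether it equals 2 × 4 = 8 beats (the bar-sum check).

1) 0.0ms=0b +308.88ms=4/7b
2) 308.88ms=4/7b +308.88ms=4/7b
3) 617.761ms=8/7b +308.88ms=4/7b
4) 926.641ms=12/7b +926.641ms=12/7b
5) 1853.282ms=24/7b +154.44ms=2/7b
6) 2007.722ms=26/7b +154.44ms=2/7b
7) 2162.162ms=4b +1081.081ms=2b
8) 3243.243ms=6b +1081.081ms=2b
Σ=8b of 8 (111bpm 4/4) — PASS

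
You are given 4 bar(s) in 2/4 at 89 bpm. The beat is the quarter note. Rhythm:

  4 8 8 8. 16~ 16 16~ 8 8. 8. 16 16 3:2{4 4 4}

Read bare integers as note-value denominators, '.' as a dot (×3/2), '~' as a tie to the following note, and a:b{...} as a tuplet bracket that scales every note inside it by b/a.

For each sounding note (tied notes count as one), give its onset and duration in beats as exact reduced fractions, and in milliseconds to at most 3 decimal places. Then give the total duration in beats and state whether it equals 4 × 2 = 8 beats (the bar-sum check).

1) 0.0ms=0b +674.157ms=1b
2) 674.157ms=1b +337.079ms=1/2b
3) 1011.236ms=3/2b +337.079ms=1/2b
4) 1348.315ms=2b +505.618ms=3/4b
5) 1853.933ms=11/4b +337.079ms=1/2b
6) 2191.011ms=13/4b +505.618ms=3/4b
7) 2696.629ms=4b +505.618ms=3/4b
8) 3202.247ms=19/4b +505.618ms=3/4b
9) 3707.865ms=11/2b +168.539ms=1/4b
10) 3876.404ms=23/4b +168.539ms=1/4b
11) 4044.944ms=6b +449.438ms=2/3b
12) 4494.382ms=20/3b +449.438ms=2/3b
13) 4943.82ms=22/3b +449.438ms=2/3b
Σ=8b of 8 (89bpm 2/4) — PASS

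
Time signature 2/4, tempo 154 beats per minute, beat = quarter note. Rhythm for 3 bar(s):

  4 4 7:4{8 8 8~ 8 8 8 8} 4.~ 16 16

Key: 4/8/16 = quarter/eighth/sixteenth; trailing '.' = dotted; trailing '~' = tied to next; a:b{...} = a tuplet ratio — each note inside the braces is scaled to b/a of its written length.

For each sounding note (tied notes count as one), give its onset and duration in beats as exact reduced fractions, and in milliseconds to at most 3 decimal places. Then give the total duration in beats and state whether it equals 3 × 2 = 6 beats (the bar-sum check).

1) 0.0ms=0b +389.61ms=1b
2) 389.61ms=1b +389.61ms=1b
3) 779.221ms=2b +111.317ms=2/7b
4) 890.538ms=16/7b +111.317ms=2/7b
5) 1001.855ms=18/7b +222.635ms=4/7b
6) 1224.49ms=22/7b +111.317ms=2/7b
7) 1335.807ms=24/7b +111.317ms=2/7b
8) 1447.124ms=26/7b +111.317ms=2/7b
9) 1558.442ms=4b +681.818ms=7/4b
10) 2240.26ms=23/4b +97.403ms=1/4b
Σ=6b of 6 (154bpm 2/4) — PASS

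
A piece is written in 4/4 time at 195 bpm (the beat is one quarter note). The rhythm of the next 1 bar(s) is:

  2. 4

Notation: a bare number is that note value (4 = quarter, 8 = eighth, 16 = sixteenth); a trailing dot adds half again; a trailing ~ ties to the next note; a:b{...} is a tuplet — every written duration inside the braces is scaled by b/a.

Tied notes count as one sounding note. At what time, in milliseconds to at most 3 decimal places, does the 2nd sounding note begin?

1. 0.0ms @ 0 + 923.077ms (3)
2. 923.077ms @ 3 + 307.692ms (1)

note 2 onset = 3b = 923.077ms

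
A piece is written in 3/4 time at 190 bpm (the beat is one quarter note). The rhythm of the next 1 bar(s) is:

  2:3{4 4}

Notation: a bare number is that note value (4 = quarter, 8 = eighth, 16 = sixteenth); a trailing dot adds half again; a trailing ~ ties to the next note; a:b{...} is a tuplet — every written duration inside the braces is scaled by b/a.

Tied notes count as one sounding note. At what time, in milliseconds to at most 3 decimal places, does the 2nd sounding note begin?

note 2 onset = 3/2b = 473.684ms

1. 0.0ms @ 0 + 473.684ms (3/2)
2. 473.684ms @ 3/2 + 473.684ms (3/2)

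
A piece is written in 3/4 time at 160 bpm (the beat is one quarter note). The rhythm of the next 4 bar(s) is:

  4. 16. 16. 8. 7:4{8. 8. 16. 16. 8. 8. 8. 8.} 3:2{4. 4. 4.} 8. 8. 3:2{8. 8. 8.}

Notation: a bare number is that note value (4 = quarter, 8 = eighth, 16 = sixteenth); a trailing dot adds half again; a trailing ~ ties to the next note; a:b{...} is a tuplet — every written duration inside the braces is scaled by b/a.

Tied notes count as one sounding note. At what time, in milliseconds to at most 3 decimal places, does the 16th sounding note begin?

1. 0.0ms @ 0 + 562.5ms (3/2)
2. 562.5ms @ 3/2 + 140.625ms (3/8)
3. 703.125ms @ 15/8 + 140.625ms (3/8)
4. 843.75ms @ 9/4 + 281.25ms (3/4)
5. 1125.0ms @ 3 + 160.714ms (3/7)
6. 1285.714ms @ 24/7 + 160.714ms (3/7)
7. 1446.429ms @ 27/7 + 80.357ms (3/14)
8. 1526.786ms @ 57/14 + 80.357ms (3/14)
9. 1607.143ms @ 30/7 + 160.714ms (3/7)
10. 1767.857ms @ 33/7 + 160.714ms (3/7)
11. 1928.571ms @ 36/7 + 160.714ms (3/7)
12. 2089.286ms @ 39/7 + 160.714ms (3/7)
13. 2250.0ms @ 6 + 375.0ms (1)
14. 2625.0ms @ 7 + 375.0ms (1)
15. 3000.0ms @ 8 + 375.0ms (1)
16. 3375.0ms @ 9 + 281.25ms (3/4)
17. 3656.25ms @ 39/4 + 281.25ms (3/4)
18. 3937.5ms @ 21/2 + 187.5ms (1/2)
19. 4125.0ms @ 11 + 187.5ms (1/2)
20. 4312.5ms @ 23/2 + 187.5ms (1/2)

note 16 onset = 9b = 3375.0ms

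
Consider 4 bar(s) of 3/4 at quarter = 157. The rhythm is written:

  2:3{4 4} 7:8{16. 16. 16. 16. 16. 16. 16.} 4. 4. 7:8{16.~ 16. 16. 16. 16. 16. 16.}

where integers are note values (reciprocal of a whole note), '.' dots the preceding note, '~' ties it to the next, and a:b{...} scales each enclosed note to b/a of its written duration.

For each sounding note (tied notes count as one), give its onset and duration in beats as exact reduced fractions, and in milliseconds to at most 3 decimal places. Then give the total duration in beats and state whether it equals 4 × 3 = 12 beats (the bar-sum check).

1) 0.0ms=0b +573.248ms=3/2b
2) 573.248ms=3/2b +573.248ms=3/2b
3) 1146.497ms=3b +163.785ms=3/7b
4) 1310.282ms=24/7b +163.785ms=3/7b
5) 1474.067ms=27/7b +163.785ms=3/7b
6) 1637.853ms=30/7b +163.785ms=3/7b
7) 1801.638ms=33/7b +163.785ms=3/7b
8) 1965.423ms=36/7b +163.785ms=3/7b
9) 2129.208ms=39/7b +163.785ms=3/7b
10) 2292.994ms=6b +573.248ms=3/2b
11) 2866.242ms=15/2b +573.248ms=3/2b
12) 3439.49ms=9b +327.571ms=6/7b
13) 3767.061ms=69/7b +163.785ms=3/7b
14) 3930.846ms=72/7b +163.785ms=3/7b
15) 4094.631ms=75/7b +163.785ms=3/7b
16) 4258.417ms=78/7b +163.785ms=3/7b
17) 4422.202ms=81/7b +163.785ms=3/7b
Σ=12b of 12 (157bpm 3/4) — PASS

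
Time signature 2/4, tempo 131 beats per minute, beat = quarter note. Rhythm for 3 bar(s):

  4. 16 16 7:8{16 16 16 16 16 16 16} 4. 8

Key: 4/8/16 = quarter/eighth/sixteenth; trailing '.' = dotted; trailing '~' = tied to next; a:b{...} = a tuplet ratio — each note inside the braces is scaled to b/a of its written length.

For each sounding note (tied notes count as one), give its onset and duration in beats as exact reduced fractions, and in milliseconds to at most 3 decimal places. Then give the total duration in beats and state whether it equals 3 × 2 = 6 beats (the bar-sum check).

1) 0.0ms=0b +687.023ms=3/2b
2) 687.023ms=3/2b +114.504ms=1/4b
3) 801.527ms=7/4b +114.504ms=1/4b
4) 916.031ms=2b +130.862ms=2/7b
5) 1046.892ms=16/7b +130.862ms=2/7b
6) 1177.754ms=18/7b +130.862ms=2/7b
7) 1308.615ms=20/7b +130.862ms=2/7b
8) 1439.477ms=22/7b +130.862ms=2/7b
9) 1570.338ms=24/7b +130.862ms=2/7b
10) 1701.2ms=26/7b +130.862ms=2/7b
11) 1832.061ms=4b +687.023ms=3/2b
12) 2519.084ms=11/2b +229.008ms=1/2b
Σ=6b of 6 (131bpm 2/4) — PASS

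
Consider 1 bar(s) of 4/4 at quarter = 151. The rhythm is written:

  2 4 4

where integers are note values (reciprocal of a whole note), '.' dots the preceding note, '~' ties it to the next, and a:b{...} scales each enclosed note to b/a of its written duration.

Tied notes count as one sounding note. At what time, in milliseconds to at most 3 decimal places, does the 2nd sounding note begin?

note 2 onset = 2b = 794.702ms

1. 0.0ms @ 0 + 794.702ms (2)
2. 794.702ms @ 2 + 397.351ms (1)
3. 1192.053ms @ 3 + 397.351ms (1)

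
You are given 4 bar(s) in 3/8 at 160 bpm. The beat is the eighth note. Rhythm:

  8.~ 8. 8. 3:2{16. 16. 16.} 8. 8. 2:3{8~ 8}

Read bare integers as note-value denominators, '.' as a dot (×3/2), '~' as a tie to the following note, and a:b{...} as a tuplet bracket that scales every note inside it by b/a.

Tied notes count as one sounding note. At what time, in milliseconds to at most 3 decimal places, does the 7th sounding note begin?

1. 0.0ms @ 0 + 1125.0ms (3)
2. 1125.0ms @ 3 + 562.5ms (3/2)
3. 1687.5ms @ 9/2 + 187.5ms (1/2)
4. 1875.0ms @ 5 + 187.5ms (1/2)
5. 2062.5ms @ 11/2 + 187.5ms (1/2)
6. 2250.0ms @ 6 + 562.5ms (3/2)
7. 2812.5ms @ 15/2 + 562.5ms (3/2)
8. 3375.0ms @ 9 + 1125.0ms (3)

note 7 onset = 15/2b = 2812.5ms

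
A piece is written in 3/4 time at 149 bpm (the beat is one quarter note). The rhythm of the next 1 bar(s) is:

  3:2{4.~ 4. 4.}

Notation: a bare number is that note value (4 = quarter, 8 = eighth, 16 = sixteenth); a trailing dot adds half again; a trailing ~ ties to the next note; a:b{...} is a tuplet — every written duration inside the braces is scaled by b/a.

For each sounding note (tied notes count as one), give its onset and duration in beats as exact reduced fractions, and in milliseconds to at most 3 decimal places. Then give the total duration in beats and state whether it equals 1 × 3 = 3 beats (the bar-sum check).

1) 0.0ms=0b +805.369ms=2b
2) 805.369ms=2b +402.685ms=1b
Σ=3b of 3 (149bpm 3/4) — PASS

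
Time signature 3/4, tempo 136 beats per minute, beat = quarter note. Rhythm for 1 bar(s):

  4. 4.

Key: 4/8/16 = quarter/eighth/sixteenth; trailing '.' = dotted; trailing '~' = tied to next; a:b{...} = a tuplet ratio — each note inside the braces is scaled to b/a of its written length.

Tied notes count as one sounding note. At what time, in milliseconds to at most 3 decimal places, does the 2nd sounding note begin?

note 2 onset = 3/2b = 661.765ms

1. 0.0ms @ 0 + 661.765ms (3/2)
2. 661.765ms @ 3/2 + 661.765ms (3/2)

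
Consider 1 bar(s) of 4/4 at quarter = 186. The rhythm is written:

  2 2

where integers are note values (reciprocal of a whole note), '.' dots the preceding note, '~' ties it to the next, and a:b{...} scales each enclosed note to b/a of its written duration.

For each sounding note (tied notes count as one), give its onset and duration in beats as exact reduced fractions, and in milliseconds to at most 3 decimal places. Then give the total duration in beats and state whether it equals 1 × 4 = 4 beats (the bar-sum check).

1) 0.0ms=0b +645.161ms=2b
2) 645.161ms=2b +645.161ms=2b
Σ=4b of 4 (186bpm 4/4) — PASS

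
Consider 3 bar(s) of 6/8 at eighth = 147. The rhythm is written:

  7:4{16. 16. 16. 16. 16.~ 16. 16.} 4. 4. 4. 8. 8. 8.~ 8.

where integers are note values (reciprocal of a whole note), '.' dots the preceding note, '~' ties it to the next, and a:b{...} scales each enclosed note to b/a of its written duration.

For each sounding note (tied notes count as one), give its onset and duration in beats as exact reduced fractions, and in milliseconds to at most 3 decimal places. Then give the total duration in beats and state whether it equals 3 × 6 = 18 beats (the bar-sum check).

1) 0.0ms=0b +174.927ms=3/7b
2) 174.927ms=3/7b +174.927ms=3/7b
3) 349.854ms=6/7b +174.927ms=3/7b
4) 524.781ms=9/7b +174.927ms=3/7b
5) 699.708ms=12/7b +349.854ms=6/7b
6) 1049.563ms=18/7b +174.927ms=3/7b
7) 1224.49ms=3b +1224.49ms=3b
8) 2448.98ms=6b +1224.49ms=3b
9) 3673.469ms=9b +1224.49ms=3b
10) 4897.959ms=12b +612.245ms=3/2b
11) 5510.204ms=27/2b +612.245ms=3/2b
12) 6122.449ms=15b +1224.49ms=3b
Σ=18b of 18 (147bpm 6/8) — PASS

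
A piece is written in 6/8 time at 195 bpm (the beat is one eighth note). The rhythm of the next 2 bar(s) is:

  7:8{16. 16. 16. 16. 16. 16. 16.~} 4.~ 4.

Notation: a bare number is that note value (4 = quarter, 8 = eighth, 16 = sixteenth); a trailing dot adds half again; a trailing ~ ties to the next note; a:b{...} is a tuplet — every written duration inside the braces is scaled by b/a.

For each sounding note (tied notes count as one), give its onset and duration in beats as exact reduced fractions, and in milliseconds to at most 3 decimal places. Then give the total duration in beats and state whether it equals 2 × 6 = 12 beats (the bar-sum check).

1) 0.0ms=0b +263.736ms=6/7b
2) 263.736ms=6/7b +263.736ms=6/7b
3) 527.473ms=12/7b +263.736ms=6/7b
4) 791.209ms=18/7b +263.736ms=6/7b
5) 1054.945ms=24/7b +263.736ms=6/7b
6) 1318.681ms=30/7b +263.736ms=6/7b
7) 1582.418ms=36/7b +2109.89ms=48/7b
Σ=12b of 12 (195bpm 6/8) — PASS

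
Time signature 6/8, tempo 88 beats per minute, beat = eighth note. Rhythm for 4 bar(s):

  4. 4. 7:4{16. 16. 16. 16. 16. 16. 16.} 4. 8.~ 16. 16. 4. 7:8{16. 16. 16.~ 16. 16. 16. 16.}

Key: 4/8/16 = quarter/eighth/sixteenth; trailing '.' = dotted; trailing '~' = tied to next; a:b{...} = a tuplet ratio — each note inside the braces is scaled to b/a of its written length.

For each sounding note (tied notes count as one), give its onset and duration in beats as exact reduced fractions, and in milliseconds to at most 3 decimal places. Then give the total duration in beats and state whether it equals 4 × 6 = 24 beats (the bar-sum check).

1) 0.0ms=0b +2045.455ms=3b
2) 2045.455ms=3b +2045.455ms=3b
3) 4090.909ms=6b +292.208ms=3/7b
4) 4383.117ms=45/7b +292.208ms=3/7b
5) 4675.325ms=48/7b +292.208ms=3/7b
6) 4967.532ms=51/7b +292.208ms=3/7b
7) 5259.74ms=54/7b +292.208ms=3/7b
8) 5551.948ms=57/7b +292.208ms=3/7b
9) 5844.156ms=60/7b +292.208ms=3/7b
10) 6136.364ms=9b +2045.455ms=3b
11) 8181.818ms=12b +1534.091ms=9/4b
12) 9715.909ms=57/4b +511.364ms=3/4b
13) 10227.273ms=15b +2045.455ms=3b
14) 12272.727ms=18b +584.416ms=6/7b
15) 12857.143ms=132/7b +584.416ms=6/7b
16) 13441.558ms=138/7b +1168.831ms=12/7b
17) 14610.39ms=150/7b +584.416ms=6/7b
18) 15194.805ms=156/7b +584.416ms=6/7b
19) 15779.221ms=162/7b +584.416ms=6/7b
Σ=24b of 24 (88bpm 6/8) — PASS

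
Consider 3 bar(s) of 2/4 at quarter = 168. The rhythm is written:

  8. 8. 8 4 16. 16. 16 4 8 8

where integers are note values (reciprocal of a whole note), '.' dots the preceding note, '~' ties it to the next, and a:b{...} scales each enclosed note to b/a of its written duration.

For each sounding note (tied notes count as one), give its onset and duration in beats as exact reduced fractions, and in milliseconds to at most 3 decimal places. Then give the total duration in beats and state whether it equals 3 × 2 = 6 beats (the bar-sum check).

1) 0.0ms=0b +267.857ms=3/4b
2) 267.857ms=3/4b +267.857ms=3/4b
3) 535.714ms=3/2b +178.571ms=1/2b
4) 714.286ms=2b +357.143ms=1b
5) 1071.429ms=3b +133.929ms=3/8b
6) 1205.357ms=27/8b +133.929ms=3/8b
7) 1339.286ms=15/4b +89.286ms=1/4b
8) 1428.571ms=4b +357.143ms=1b
9) 1785.714ms=5b +178.571ms=1/2b
10) 1964.286ms=11/2b +178.571ms=1/2b
Σ=6b of 6 (168bpm 2/4) — PASS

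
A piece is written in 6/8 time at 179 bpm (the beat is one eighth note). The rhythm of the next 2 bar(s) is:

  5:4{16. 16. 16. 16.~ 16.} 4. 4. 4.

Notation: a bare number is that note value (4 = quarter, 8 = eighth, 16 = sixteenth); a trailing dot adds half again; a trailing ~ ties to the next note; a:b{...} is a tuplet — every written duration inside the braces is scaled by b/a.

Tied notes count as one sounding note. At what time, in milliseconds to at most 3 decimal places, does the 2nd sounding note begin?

1. 0.0ms @ 0 + 201.117ms (3/5)
2. 201.117ms @ 3/5 + 201.117ms (3/5)
3. 402.235ms @ 6/5 + 201.117ms (3/5)
4. 603.352ms @ 9/5 + 402.235ms (6/5)
5. 1005.587ms @ 3 + 1005.587ms (3)
6. 2011.173ms @ 6 + 1005.587ms (3)
7. 3016.76ms @ 9 + 1005.587ms (3)

note 2 onset = 3/5b = 201.117ms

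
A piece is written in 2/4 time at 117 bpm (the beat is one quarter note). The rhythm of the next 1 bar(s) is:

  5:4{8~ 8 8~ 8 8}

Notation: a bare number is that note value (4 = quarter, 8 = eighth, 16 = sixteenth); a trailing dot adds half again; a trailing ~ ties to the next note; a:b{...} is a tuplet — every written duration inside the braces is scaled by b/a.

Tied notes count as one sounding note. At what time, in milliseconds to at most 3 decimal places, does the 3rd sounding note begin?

1. 0.0ms @ 0 + 410.256ms (4/5)
2. 410.256ms @ 4/5 + 410.256ms (4/5)
3. 820.513ms @ 8/5 + 205.128ms (2/5)

note 3 onset = 8/5b = 820.513ms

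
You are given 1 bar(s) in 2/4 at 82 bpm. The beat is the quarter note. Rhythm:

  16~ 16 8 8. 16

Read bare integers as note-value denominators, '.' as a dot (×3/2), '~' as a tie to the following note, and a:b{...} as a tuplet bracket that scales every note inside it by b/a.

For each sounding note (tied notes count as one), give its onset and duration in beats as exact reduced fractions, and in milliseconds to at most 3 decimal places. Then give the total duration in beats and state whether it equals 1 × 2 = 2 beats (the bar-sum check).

1) 0.0ms=0b +365.854ms=1/2b
2) 365.854ms=1/2b +365.854ms=1/2b
3) 731.707ms=1b +548.78ms=3/4b
4) 1280.488ms=7/4b +182.927ms=1/4b
Σ=2b of 2 (82bpm 2/4) — PASS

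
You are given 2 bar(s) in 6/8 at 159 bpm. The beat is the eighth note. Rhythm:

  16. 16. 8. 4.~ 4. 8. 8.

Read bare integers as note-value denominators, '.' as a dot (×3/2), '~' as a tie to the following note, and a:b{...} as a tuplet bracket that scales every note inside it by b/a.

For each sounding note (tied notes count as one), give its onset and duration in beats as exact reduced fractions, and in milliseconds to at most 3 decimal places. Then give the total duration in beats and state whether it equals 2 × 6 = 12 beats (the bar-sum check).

1) 0.0ms=0b +283.019ms=3/4b
2) 283.019ms=3/4b +283.019ms=3/4b
3) 566.038ms=3/2b +566.038ms=3/2b
4) 1132.075ms=3b +2264.151ms=6b
5) 3396.226ms=9b +566.038ms=3/2b
6) 3962.264ms=21/2b +566.038ms=3/2b
Σ=12b of 12 (159bpm 6/8) — PASS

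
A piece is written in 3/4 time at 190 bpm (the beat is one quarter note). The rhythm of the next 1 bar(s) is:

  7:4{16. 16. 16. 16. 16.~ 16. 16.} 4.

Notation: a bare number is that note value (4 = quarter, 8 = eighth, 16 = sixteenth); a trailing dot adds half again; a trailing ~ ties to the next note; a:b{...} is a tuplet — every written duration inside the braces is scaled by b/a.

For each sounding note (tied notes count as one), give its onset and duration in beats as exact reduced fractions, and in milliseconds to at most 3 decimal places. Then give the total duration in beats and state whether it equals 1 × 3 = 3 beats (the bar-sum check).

1) 0.0ms=0b +67.669ms=3/14b
2) 67.669ms=3/14b +67.669ms=3/14b
3) 135.338ms=3/7b +67.669ms=3/14b
4) 203.008ms=9/14b +67.669ms=3/14b
5) 270.677ms=6/7b +135.338ms=3/7b
6) 406.015ms=9/7b +67.669ms=3/14b
7) 473.684ms=3/2b +473.684ms=3/2b
Σ=3b of 3 (190bpm 3/4) — PASS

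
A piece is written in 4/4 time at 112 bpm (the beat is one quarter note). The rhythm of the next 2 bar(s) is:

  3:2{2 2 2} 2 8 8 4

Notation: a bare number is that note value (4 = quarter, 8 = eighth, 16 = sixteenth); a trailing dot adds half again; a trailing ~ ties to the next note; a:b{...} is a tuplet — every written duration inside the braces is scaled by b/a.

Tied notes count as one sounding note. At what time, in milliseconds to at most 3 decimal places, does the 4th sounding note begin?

1. 0.0ms @ 0 + 714.286ms (4/3)
2. 714.286ms @ 4/3 + 714.286ms (4/3)
3. 1428.571ms @ 8/3 + 714.286ms (4/3)
4. 2142.857ms @ 4 + 1071.429ms (2)
5. 3214.286ms @ 6 + 267.857ms (1/2)
6. 3482.143ms @ 13/2 + 267.857ms (1/2)
7. 3750.0ms @ 7 + 535.714ms (1)

note 4 onset = 4b = 2142.857ms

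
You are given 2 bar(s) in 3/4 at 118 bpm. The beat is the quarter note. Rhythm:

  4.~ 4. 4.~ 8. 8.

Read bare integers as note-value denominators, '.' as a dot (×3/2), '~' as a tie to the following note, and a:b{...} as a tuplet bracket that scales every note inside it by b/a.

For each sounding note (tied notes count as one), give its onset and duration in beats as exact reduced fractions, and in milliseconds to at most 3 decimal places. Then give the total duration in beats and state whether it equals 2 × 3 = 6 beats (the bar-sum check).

1) 0.0ms=0b +1525.424ms=3b
2) 1525.424ms=3b +1144.068ms=9/4b
3) 2669.492ms=21/4b +381.356ms=3/4b
Σ=6b of 6 (118bpm 3/4) — PASS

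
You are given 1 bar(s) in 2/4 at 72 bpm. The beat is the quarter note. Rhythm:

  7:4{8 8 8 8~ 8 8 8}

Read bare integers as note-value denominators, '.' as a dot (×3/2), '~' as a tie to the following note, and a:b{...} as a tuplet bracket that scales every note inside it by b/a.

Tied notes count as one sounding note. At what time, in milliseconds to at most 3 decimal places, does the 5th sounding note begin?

note 5 onset = 10/7b = 1190.476ms

1. 0.0ms @ 0 + 238.095ms (2/7)
2. 238.095ms @ 2/7 + 238.095ms (2/7)
3. 476.19ms @ 4/7 + 238.095ms (2/7)
4. 714.286ms @ 6/7 + 476.19ms (4/7)
5. 1190.476ms @ 10/7 + 238.095ms (2/7)
6. 1428.571ms @ 12/7 + 238.095ms (2/7)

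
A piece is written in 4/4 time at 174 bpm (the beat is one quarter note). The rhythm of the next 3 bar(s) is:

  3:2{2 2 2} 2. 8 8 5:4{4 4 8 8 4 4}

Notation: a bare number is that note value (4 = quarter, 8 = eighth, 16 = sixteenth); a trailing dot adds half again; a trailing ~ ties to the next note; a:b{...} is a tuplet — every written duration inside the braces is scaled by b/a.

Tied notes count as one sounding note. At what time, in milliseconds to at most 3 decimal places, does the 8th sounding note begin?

1. 0.0ms @ 0 + 459.77ms (4/3)
2. 459.77ms @ 4/3 + 459.77ms (4/3)
3. 919.54ms @ 8/3 + 459.77ms (4/3)
4. 1379.31ms @ 4 + 1034.483ms (3)
5. 2413.793ms @ 7 + 172.414ms (1/2)
6. 2586.207ms @ 15/2 + 172.414ms (1/2)
7. 2758.621ms @ 8 + 275.862ms (4/5)
8. 3034.483ms @ 44/5 + 275.862ms (4/5)
9. 3310.345ms @ 48/5 + 137.931ms (2/5)
10. 3448.276ms @ 10 + 137.931ms (2/5)
11. 3586.207ms @ 52/5 + 275.862ms (4/5)
12. 3862.069ms @ 56/5 + 275.862ms (4/5)

note 8 onset = 44/5b = 3034.483ms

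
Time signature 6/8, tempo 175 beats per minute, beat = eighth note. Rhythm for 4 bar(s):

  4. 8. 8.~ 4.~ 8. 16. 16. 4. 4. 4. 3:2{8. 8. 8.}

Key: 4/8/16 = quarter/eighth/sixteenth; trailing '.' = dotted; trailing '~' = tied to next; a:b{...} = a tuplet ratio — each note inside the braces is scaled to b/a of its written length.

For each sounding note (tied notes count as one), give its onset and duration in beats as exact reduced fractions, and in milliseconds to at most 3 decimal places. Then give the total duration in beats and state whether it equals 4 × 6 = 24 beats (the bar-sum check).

1) 0.0ms=0b +1028.571ms=3b
2) 1028.571ms=3b +514.286ms=3/2b
3) 1542.857ms=9/2b +2057.143ms=6b
4) 3600.0ms=21/2b +257.143ms=3/4b
5) 3857.143ms=45/4b +257.143ms=3/4b
6) 4114.286ms=12b +1028.571ms=3b
7) 5142.857ms=15b +1028.571ms=3b
8) 6171.429ms=18b +1028.571ms=3b
9) 7200.0ms=21b +342.857ms=1b
10) 7542.857ms=22b +342.857ms=1b
11) 7885.714ms=23b +342.857ms=1b
Σ=24b of 24 (175bpm 6/8) — PASS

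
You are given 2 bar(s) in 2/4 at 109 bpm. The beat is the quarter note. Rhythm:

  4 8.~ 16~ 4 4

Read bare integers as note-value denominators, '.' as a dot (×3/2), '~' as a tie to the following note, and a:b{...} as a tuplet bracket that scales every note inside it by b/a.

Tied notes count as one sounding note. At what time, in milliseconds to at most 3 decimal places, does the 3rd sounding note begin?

1. 0.0ms @ 0 + 550.459ms (1)
2. 550.459ms @ 1 + 1100.917ms (2)
3. 1651.376ms @ 3 + 550.459ms (1)

note 3 onset = 3b = 1651.376ms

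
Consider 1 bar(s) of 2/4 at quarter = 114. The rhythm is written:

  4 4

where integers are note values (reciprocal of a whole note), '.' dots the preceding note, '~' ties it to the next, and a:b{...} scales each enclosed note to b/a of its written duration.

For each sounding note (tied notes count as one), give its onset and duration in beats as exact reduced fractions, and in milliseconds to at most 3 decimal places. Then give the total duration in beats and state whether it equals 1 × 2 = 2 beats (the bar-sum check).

1) 0.0ms=0b +526.316ms=1b
2) 526.316ms=1b +526.316ms=1b
Σ=2b of 2 (114bpm 2/4) — PASS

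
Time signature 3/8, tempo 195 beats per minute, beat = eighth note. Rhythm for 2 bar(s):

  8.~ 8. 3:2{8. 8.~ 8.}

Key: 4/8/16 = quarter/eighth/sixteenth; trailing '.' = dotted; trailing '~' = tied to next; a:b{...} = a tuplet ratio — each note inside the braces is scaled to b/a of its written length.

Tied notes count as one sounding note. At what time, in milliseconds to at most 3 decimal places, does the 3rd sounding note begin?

note 3 onset = 4b = 1230.769ms

1. 0.0ms @ 0 + 923.077ms (3)
2. 923.077ms @ 3 + 307.692ms (1)
3. 1230.769ms @ 4 + 615.385ms (2)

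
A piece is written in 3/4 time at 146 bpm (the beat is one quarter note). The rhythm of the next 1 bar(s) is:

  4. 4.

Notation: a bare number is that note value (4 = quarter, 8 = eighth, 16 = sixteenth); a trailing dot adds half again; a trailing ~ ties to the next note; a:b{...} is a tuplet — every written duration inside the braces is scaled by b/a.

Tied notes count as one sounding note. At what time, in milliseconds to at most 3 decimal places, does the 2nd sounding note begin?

1. 0.0ms @ 0 + 616.438ms (3/2)
2. 616.438ms @ 3/2 + 616.438ms (3/2)

note 2 onset = 3/2b = 616.438ms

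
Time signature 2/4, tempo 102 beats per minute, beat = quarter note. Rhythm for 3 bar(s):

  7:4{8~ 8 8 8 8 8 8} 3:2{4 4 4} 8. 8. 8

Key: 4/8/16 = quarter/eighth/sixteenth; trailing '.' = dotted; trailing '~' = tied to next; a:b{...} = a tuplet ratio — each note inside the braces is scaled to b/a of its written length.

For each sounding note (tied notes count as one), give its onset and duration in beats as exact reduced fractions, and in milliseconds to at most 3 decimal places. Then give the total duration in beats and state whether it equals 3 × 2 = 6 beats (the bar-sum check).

1) 0.0ms=0b +336.134ms=4/7b
2) 336.134ms=4/7b +168.067ms=2/7b
3) 504.202ms=6/7b +168.067ms=2/7b
4) 672.269ms=8/7b +168.067ms=2/7b
5) 840.336ms=10/7b +168.067ms=2/7b
6) 1008.403ms=12/7b +168.067ms=2/7b
7) 1176.471ms=2b +392.157ms=2/3b
8) 1568.627ms=8/3b +392.157ms=2/3b
9) 1960.784ms=10/3b +392.157ms=2/3b
10) 2352.941ms=4b +441.176ms=3/4b
11) 2794.118ms=19/4b +441.176ms=3/4b
12) 3235.294ms=11/2b +294.118ms=1/2b
Σ=6b of 6 (102bpm 2/4) — PASS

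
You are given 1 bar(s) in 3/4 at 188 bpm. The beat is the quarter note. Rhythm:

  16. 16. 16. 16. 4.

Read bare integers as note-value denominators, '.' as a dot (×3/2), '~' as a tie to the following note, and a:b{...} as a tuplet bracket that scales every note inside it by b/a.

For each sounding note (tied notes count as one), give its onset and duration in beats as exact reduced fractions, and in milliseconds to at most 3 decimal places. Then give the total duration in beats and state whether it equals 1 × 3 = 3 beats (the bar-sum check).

1) 0.0ms=0b +119.681ms=3/8b
2) 119.681ms=3/8b +119.681ms=3/8b
3) 239.362ms=3/4b +119.681ms=3/8b
4) 359.043ms=9/8b +119.681ms=3/8b
5) 478.723ms=3/2b +478.723ms=3/2b
Σ=3b of 3 (188bpm 3/4) — PASS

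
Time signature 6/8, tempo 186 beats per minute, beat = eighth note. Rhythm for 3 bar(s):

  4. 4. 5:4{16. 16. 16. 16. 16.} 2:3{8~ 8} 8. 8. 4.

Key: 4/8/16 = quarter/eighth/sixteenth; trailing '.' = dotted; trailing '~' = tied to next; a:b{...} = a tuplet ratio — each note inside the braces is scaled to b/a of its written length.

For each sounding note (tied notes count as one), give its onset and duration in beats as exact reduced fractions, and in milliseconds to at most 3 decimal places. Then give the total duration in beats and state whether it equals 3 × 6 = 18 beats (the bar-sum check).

1) 0.0ms=0b +967.742ms=3b
2) 967.742ms=3b +967.742ms=3b
3) 1935.484ms=6b +193.548ms=3/5b
4) 2129.032ms=33/5b +193.548ms=3/5b
5) 2322.581ms=36/5b +193.548ms=3/5b
6) 2516.129ms=39/5b +193.548ms=3/5b
7) 2709.677ms=42/5b +193.548ms=3/5b
8) 2903.226ms=9b +967.742ms=3b
9) 3870.968ms=12b +483.871ms=3/2b
10) 4354.839ms=27/2b +483.871ms=3/2b
11) 4838.71ms=15b +967.742ms=3b
Σ=18b of 18 (186bpm 6/8) — PASS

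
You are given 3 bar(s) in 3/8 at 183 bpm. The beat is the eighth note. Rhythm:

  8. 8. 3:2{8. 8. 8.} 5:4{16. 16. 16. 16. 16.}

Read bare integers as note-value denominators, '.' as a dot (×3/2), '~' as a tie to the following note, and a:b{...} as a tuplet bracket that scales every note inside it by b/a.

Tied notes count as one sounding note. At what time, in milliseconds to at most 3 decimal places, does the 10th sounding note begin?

note 10 onset = 42/5b = 2754.098ms

1. 0.0ms @ 0 + 491.803ms (3/2)
2. 491.803ms @ 3/2 + 491.803ms (3/2)
3. 983.607ms @ 3 + 327.869ms (1)
4. 1311.475ms @ 4 + 327.869ms (1)
5. 1639.344ms @ 5 + 327.869ms (1)
6. 1967.213ms @ 6 + 196.721ms (3/5)
7. 2163.934ms @ 33/5 + 196.721ms (3/5)
8. 2360.656ms @ 36/5 + 196.721ms (3/5)
9. 2557.377ms @ 39/5 + 196.721ms (3/5)
10. 2754.098ms @ 42/5 + 196.721ms (3/5)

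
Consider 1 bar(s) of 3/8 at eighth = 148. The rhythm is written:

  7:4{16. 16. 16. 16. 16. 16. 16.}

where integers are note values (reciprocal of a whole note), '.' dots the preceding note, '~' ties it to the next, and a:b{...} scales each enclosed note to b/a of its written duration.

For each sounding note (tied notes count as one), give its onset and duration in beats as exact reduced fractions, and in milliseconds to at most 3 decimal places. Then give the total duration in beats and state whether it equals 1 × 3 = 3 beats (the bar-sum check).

1) 0.0ms=0b +173.745ms=3/7b
2) 173.745ms=3/7b +173.745ms=3/7b
3) 347.49ms=6/7b +173.745ms=3/7b
4) 521.236ms=9/7b +173.745ms=3/7b
5) 694.981ms=12/7b +173.745ms=3/7b
6) 868.726ms=15/7b +173.745ms=3/7b
7) 1042.471ms=18/7b +173.745ms=3/7b
Σ=3b of 3 (148bpm 3/8) — PASS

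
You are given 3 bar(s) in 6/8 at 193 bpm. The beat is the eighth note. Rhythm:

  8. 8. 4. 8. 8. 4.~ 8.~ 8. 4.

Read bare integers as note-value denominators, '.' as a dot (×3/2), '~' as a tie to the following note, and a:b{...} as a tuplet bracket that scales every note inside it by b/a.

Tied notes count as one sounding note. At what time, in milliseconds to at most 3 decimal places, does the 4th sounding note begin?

note 4 onset = 6b = 1865.285ms

1. 0.0ms @ 0 + 466.321ms (3/2)
2. 466.321ms @ 3/2 + 466.321ms (3/2)
3. 932.642ms @ 3 + 932.642ms (3)
4. 1865.285ms @ 6 + 466.321ms (3/2)
5. 2331.606ms @ 15/2 + 466.321ms (3/2)
6. 2797.927ms @ 9 + 1865.285ms (6)
7. 4663.212ms @ 15 + 932.642ms (3)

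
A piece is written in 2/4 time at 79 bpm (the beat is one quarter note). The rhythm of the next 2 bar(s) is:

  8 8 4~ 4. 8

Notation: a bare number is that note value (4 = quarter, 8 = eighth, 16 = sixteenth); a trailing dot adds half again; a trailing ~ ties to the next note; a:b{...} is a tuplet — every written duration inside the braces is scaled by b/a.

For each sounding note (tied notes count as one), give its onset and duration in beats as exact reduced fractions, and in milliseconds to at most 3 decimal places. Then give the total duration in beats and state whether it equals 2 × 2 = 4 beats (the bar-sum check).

1) 0.0ms=0b +379.747ms=1/2b
2) 379.747ms=1/2b +379.747ms=1/2b
3) 759.494ms=1b +1898.734ms=5/2b
4) 2658.228ms=7/2b +379.747ms=1/2b
Σ=4b of 4 (79bpm 2/4) — PASS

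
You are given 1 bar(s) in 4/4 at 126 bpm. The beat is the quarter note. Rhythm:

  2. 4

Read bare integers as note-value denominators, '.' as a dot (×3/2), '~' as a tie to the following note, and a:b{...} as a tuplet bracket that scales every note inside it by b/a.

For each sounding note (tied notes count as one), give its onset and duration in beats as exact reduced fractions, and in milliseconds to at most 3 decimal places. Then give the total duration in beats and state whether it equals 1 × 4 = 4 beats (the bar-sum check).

1) 0.0ms=0b +1428.571ms=3b
2) 1428.571ms=3b +476.19ms=1b
Σ=4b of 4 (126bpm 4/4) — PASS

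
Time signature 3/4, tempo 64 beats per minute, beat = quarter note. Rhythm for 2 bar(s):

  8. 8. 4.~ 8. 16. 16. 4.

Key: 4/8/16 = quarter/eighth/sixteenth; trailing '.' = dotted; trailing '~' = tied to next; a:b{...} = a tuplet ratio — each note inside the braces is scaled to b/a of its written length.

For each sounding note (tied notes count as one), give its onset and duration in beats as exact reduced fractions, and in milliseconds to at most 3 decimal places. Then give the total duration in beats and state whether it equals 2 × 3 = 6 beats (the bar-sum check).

1) 0.0ms=0b +703.125ms=3/4b
2) 703.125ms=3/4b +703.125ms=3/4b
3) 1406.25ms=3/2b +2109.375ms=9/4b
4) 3515.625ms=15/4b +351.562ms=3/8b
5) 3867.188ms=33/8b +351.562ms=3/8b
6) 4218.75ms=9/2b +1406.25ms=3/2b
Σ=6b of 6 (64bpm 3/4) — PASS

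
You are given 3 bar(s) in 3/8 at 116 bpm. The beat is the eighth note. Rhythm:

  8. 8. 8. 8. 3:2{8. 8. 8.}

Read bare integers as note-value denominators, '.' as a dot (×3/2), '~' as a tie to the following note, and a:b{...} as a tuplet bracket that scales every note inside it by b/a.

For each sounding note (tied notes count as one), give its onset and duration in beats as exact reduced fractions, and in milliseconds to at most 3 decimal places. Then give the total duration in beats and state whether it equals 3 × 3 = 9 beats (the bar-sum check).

1) 0.0ms=0b +775.862ms=3/2b
2) 775.862ms=3/2b +775.862ms=3/2b
3) 1551.724ms=3b +775.862ms=3/2b
4) 2327.586ms=9/2b +775.862ms=3/2b
5) 3103.448ms=6b +517.241ms=1b
6) 3620.69ms=7b +517.241ms=1b
7) 4137.931ms=8b +517.241ms=1b
Σ=9b of 9 (116bpm 3/8) — PASS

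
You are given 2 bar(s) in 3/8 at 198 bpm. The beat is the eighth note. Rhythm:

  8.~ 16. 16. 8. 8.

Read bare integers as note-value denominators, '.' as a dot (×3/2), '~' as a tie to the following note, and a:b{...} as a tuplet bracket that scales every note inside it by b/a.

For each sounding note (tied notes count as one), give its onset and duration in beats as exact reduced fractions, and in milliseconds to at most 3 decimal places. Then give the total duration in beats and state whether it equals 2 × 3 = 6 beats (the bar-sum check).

1) 0.0ms=0b +681.818ms=9/4b
2) 681.818ms=9/4b +227.273ms=3/4b
3) 909.091ms=3b +454.545ms=3/2b
4) 1363.636ms=9/2b +454.545ms=3/2b
Σ=6b of 6 (198bpm 3/8) — PASS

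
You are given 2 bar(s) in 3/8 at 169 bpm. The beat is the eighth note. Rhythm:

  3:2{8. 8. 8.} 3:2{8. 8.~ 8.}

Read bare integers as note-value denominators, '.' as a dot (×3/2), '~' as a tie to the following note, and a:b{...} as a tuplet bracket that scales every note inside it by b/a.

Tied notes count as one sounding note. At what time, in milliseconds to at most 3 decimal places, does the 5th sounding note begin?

note 5 onset = 4b = 1420.118ms

1. 0.0ms @ 0 + 355.03ms (1)
2. 355.03ms @ 1 + 355.03ms (1)
3. 710.059ms @ 2 + 355.03ms (1)
4. 1065.089ms @ 3 + 355.03ms (1)
5. 1420.118ms @ 4 + 710.059ms (2)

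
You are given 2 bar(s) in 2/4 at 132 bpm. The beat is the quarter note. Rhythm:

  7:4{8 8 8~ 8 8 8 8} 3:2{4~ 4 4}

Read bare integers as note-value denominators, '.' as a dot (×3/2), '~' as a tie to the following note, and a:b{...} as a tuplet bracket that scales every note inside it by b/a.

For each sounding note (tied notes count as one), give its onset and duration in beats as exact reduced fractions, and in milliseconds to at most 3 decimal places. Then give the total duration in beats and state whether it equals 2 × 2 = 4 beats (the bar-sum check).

1) 0.0ms=0b +129.87ms=2/7b
2) 129.87ms=2/7b +129.87ms=2/7b
3) 259.74ms=4/7b +259.74ms=4/7b
4) 519.481ms=8/7b +129.87ms=2/7b
5) 649.351ms=10/7b +129.87ms=2/7b
6) 779.221ms=12/7b +129.87ms=2/7b
7) 909.091ms=2b +606.061ms=4/3b
8) 1515.152ms=10/3b +303.03ms=2/3b
Σ=4b of 4 (132bpm 2/4) — PASS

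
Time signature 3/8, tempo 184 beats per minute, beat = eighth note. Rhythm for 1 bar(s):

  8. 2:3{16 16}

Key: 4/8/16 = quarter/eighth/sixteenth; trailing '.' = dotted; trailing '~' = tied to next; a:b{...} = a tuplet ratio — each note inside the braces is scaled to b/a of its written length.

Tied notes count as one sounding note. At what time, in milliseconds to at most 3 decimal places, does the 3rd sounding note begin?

note 3 onset = 9/4b = 733.696ms

1. 0.0ms @ 0 + 489.13ms (3/2)
2. 489.13ms @ 3/2 + 244.565ms (3/4)
3. 733.696ms @ 9/4 + 244.565ms (3/4)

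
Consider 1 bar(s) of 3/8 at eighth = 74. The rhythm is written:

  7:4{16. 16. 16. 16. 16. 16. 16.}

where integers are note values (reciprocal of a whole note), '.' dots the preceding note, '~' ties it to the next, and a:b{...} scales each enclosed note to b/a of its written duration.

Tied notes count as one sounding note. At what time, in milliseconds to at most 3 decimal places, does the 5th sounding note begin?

1. 0.0ms @ 0 + 347.49ms (3/7)
2. 347.49ms @ 3/7 + 347.49ms (3/7)
3. 694.981ms @ 6/7 + 347.49ms (3/7)
4. 1042.471ms @ 9/7 + 347.49ms (3/7)
5. 1389.961ms @ 12/7 + 347.49ms (3/7)
6. 1737.452ms @ 15/7 + 347.49ms (3/7)
7. 2084.942ms @ 18/7 + 347.49ms (3/7)

note 5 onset = 12/7b = 1389.961ms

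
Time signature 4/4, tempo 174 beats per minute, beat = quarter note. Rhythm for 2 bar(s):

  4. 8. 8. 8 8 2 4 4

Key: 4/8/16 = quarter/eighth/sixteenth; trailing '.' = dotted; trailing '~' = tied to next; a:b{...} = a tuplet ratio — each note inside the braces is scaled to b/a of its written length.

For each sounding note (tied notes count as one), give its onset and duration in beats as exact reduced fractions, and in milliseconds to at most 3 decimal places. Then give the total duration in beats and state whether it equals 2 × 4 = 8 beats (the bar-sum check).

1) 0.0ms=0b +517.241ms=3/2b
2) 517.241ms=3/2b +258.621ms=3/4b
3) 775.862ms=9/4b +258.621ms=3/4b
4) 1034.483ms=3b +172.414ms=1/2b
5) 1206.897ms=7/2b +172.414ms=1/2b
6) 1379.31ms=4b +689.655ms=2b
7) 2068.966ms=6b +344.828ms=1b
8) 2413.793ms=7b +344.828ms=1b
Σ=8b of 8 (174bpm 4/4) — PASS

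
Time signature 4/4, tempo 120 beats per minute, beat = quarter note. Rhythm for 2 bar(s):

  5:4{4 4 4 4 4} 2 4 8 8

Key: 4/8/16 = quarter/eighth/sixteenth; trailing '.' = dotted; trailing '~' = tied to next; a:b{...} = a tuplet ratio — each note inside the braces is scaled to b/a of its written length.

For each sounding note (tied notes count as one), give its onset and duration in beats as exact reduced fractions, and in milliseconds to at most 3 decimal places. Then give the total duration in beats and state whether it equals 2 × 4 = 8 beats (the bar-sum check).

1) 0.0ms=0b +400.0ms=4/5b
2) 400.0ms=4/5b +400.0ms=4/5b
3) 800.0ms=8/5b +400.0ms=4/5b
4) 1200.0ms=12/5b +400.0ms=4/5b
5) 1600.0ms=16/5b +400.0ms=4/5b
6) 2000.0ms=4b +1000.0ms=2b
7) 3000.0ms=6b +500.0ms=1b
8) 3500.0ms=7b +250.0ms=1/2b
9) 3750.0ms=15/2b +250.0ms=1/2b
Σ=8b of 8 (120bpm 4/4) — PASS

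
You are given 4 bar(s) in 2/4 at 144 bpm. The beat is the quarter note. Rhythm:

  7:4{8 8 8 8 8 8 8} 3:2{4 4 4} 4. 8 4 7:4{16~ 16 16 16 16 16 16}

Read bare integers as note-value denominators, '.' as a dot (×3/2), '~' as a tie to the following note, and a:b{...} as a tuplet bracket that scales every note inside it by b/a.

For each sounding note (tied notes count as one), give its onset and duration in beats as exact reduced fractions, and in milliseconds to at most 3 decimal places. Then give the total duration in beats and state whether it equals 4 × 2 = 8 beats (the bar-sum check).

1) 0.0ms=0b +119.048ms=2/7b
2) 119.048ms=2/7b +119.048ms=2/7b
3) 238.095ms=4/7b +119.048ms=2/7b
4) 357.143ms=6/7b +119.048ms=2/7b
5) 476.19ms=8/7b +119.048ms=2/7b
6) 595.238ms=10/7b +119.048ms=2/7b
7) 714.286ms=12/7b +119.048ms=2/7b
8) 833.333ms=2b +277.778ms=2/3b
9) 1111.111ms=8/3b +277.778ms=2/3b
10) 1388.889ms=10/3b +277.778ms=2/3b
11) 1666.667ms=4b +625.0ms=3/2b
12) 2291.667ms=11/2b +208.333ms=1/2b
13) 2500.0ms=6b +416.667ms=1b
14) 2916.667ms=7b +119.048ms=2/7b
15) 3035.714ms=51/7b +59.524ms=1/7b
16) 3095.238ms=52/7b +59.524ms=1/7b
17) 3154.762ms=53/7b +59.524ms=1/7b
18) 3214.286ms=54/7b +59.524ms=1/7b
19) 3273.81ms=55/7b +59.524ms=1/7b
Σ=8b of 8 (144bpm 2/4) — PASS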